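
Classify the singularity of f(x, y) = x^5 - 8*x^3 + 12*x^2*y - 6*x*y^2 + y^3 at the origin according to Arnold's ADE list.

The Hessian of f at 0 is [[0, 0], [0, 0]] with rank 0, so corank 2. A Groebner basis of the Jacobian ideal J(f) in C{x,y} is {y^5, x*y^3 - 3*y^4/8, x^2 - x*y + y^2/4}; counting standard monomials gives mu = 8. Corank 2; j^3 = -(2*x - y)^3 is a perfect cube, so E-series; the 5-jet and mu = 8 give E_8.

E8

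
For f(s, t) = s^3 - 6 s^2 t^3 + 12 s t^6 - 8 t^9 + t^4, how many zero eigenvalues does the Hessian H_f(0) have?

2

The Hessian at 0 is [[0, 0], [0, 0]] of rank 0; hence corank 2.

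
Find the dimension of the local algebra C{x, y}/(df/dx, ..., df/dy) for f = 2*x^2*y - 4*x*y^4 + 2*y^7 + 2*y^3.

The Hessian of f at 0 has rank 0. Corank 2; j^3 = 2*y*(x^2 + y^2) splits into three distinct lines over C (the quadratic factor has nonzero discriminant), so D_4.

4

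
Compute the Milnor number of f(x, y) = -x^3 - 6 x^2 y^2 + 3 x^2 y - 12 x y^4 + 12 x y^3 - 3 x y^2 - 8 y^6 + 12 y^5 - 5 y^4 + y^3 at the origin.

The Hessian of f at 0 is [[0, 0], [0, 0]] with rank 0, so corank 2. A Groebner basis of the Jacobian ideal J(f) in C{x,y} is {x^3 + 3*x^2/4 - 3*x*y/2 + 3*y^2/4, x^2*y + x^2/2 - x*y + y^2/2, x^2/4 + x*y^2 - x*y/2 + y^2/4, y^3}; counting standard monomials gives mu = 6. Corank 2; j^3 = -(x - y)^3 is a perfect cube, so E-series; the 4-jet and mu = 6 give E_6.

6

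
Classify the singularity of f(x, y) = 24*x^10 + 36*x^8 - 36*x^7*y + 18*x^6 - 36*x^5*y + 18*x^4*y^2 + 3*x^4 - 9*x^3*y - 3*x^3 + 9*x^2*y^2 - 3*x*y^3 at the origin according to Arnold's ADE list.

E7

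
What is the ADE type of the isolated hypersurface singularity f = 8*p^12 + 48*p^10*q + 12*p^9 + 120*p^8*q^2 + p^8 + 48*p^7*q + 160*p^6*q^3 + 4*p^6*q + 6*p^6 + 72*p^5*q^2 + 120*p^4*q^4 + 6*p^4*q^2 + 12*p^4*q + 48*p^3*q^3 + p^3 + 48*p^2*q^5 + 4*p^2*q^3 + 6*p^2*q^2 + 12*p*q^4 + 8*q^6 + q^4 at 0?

The Hessian of f at 0 has rank 0. Corank 2; j^3 = p^3 is a perfect cube, so E-series; the 4-jet and mu = 6 give E_6.

E_6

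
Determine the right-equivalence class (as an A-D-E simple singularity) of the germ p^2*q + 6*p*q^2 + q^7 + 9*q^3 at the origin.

The Hessian of f at 0 is [[0, 0], [0, 0]] with rank 0, so corank 2. A Groebner basis of the Jacobian ideal J(f) in C{p,q} is {p^2/7 + q^6 - 9*q^2/7, p^3 + 27*q^3, p*q + 3*q^2}; counting standard monomials gives mu = 8. Corank 2; j^3 = q*(p + 3*q)^2 has shape L^2 M (L != M), so D-series; mu = 8 gives D_8.

D8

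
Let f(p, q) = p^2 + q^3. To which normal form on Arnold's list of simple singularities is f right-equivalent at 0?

The Hessian of f at 0 has rank 1. Corank 1: A-series; mu = 2 gives A_2.

A_{2}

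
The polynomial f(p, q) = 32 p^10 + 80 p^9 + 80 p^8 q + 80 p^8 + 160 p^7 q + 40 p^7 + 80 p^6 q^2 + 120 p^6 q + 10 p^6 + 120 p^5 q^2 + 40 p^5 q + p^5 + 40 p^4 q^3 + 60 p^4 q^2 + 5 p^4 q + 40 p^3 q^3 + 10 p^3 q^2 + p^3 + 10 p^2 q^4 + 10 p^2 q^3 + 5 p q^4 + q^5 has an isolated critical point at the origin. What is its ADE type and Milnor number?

Type E8, Milnor number mu = 8.

The Hessian of f at 0 has rank 0. Corank 2; j^3 = p^3 is a perfect cube, so E-series; the 5-jet and mu = 8 give E_8.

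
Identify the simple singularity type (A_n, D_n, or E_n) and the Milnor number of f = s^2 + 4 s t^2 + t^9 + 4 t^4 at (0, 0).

Type A_{8}, Milnor number mu = 8.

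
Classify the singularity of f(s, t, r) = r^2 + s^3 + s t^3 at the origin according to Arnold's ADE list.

E_{7}

The Hessian of f at 0 is [[0, 0, 0], [0, 0, 0], [0, 0, 2]] with rank 1, so corank 2. A Groebner basis of the Jacobian ideal J(f) in C{s,t,r} is {s^3, s*t^2, 3*s^2 + t^3, r}; counting standard monomials gives mu = 7. Corank 2; j^3 = s^3 is a perfect cube, so E-series; the 4-jet and mu = 7 give E_7.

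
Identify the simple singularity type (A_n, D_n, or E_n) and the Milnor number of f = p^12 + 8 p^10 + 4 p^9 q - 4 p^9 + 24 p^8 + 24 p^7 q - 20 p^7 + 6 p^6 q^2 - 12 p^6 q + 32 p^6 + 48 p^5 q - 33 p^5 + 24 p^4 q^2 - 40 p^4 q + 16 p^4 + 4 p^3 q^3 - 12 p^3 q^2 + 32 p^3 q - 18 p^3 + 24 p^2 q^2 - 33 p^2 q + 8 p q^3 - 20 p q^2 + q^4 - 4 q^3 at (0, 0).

The Hessian of f at 0 is [[0, 0], [0, 0]] with rank 0, so corank 2. A Groebner basis of the Jacobian ideal J(f) in C{p,q} is {p*q^2 - 27*p*q/4 - 9*q^2/2, 81*p*q/8 + q^3 + 27*q^2/4, p^2 + 7*p*q/6 + q^2/3}; counting standard monomials gives mu = 5. Corank 2; j^3 = -(2*p + q)*(3*p + 2*q)^2 has shape L^2 M (L != M), so D-series; mu = 5 gives D_5.

Type D_{5}, Milnor number mu = 5.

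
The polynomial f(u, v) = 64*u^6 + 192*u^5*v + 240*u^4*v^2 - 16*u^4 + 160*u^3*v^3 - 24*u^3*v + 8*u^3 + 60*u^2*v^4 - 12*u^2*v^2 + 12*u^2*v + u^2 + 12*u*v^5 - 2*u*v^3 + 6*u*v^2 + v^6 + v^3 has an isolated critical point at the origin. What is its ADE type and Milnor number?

Type A2, Milnor number mu = 2.

The Hessian of f at 0 is [[2, 0], [0, 0]] with rank 1, so corank 1. A Groebner basis of the Jacobian ideal J(f) in C{u,v} is {v^2, u}; counting standard monomials gives mu = 2. Corank 1: A-series; mu = 2 gives A_2.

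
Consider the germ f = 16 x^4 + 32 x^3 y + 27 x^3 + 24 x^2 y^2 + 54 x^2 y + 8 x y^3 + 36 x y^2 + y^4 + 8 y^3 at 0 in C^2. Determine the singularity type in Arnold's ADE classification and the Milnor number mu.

Type E6, Milnor number mu = 6.

The Hessian of f at 0 has rank 0. Corank 2; j^3 = (3*x + 2*y)^3 is a perfect cube, so E-series; the 4-jet and mu = 6 give E_6.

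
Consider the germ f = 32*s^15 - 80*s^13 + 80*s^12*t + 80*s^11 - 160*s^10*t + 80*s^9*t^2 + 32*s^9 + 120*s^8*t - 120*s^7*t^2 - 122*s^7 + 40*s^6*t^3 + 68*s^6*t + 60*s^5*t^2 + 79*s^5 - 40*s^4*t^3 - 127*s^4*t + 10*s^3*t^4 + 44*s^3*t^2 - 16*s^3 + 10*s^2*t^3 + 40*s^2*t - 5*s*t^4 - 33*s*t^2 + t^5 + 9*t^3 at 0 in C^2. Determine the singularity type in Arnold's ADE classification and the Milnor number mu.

Type D_{6}, Milnor number mu = 6.

The Hessian of f at 0 has rank 0. Corank 2; j^3 = -(s - t)*(4*s - 3*t)^2 has shape L^2 M (L != M), so D-series; mu = 6 gives D_6.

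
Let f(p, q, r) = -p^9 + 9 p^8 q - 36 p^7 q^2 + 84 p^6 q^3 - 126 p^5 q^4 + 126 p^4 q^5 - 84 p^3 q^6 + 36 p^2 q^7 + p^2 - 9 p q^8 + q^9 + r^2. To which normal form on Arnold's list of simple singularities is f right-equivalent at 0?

A8

The Hessian of f at 0 is [[2, 0, 0], [0, 0, 0], [0, 0, 2]] with rank 2, so corank 1. A Groebner basis of the Jacobian ideal J(f) in C{p,q,r} is {q^8, p, r}; counting standard monomials gives mu = 8. Corank 1: A-series; mu = 8 gives A_8.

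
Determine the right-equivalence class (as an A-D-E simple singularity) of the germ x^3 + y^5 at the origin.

E_{8}

The Hessian of f at 0 has rank 0. Corank 2; j^3 = x^3 is a perfect cube, so E-series; the 5-jet and mu = 8 give E_8.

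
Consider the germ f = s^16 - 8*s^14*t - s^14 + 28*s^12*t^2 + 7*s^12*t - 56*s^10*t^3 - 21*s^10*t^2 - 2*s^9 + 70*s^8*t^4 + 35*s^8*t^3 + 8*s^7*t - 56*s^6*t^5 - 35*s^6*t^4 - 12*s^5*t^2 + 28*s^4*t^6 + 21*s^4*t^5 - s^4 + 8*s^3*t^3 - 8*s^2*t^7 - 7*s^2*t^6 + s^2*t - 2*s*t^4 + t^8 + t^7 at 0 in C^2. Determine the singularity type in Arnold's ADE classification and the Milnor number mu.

The Hessian of f at 0 has rank 0. Corank 2; j^3 = s^2*t has shape L^2 M (L != M), so D-series; mu = 9 gives D_9.

Type D_{9}, Milnor number mu = 9.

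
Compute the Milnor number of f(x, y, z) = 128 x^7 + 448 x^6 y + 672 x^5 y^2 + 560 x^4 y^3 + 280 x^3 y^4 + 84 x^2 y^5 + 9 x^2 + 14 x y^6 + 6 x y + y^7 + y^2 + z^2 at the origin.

6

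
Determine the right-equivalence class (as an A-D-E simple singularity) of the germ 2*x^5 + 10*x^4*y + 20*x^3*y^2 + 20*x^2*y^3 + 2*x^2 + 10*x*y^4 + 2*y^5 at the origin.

A_{4}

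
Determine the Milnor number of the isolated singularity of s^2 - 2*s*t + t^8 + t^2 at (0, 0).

The Hessian of f at 0 has rank 1. Corank 1: A-series; mu = 7 gives A_7.

7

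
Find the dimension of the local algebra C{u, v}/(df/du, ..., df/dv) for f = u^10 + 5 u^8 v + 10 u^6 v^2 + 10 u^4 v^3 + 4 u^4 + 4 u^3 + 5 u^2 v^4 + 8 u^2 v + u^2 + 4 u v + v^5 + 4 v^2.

4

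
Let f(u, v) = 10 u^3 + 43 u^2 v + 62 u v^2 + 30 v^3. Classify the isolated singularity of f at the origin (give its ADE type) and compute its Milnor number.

Type D4, Milnor number mu = 4.

The Hessian of f at 0 is [[0, 0], [0, 0]] with rank 0, so corank 2. A Groebner basis of the Jacobian ideal J(f) in C{u,v} is {v^3, u^2 - 26*v^2/11, u*v + 17*v^2/11}; counting standard monomials gives mu = 4. Corank 2; j^3 = (2*u + 3*v)*(5*u^2 + 14*u*v + 10*v^2) splits into three distinct lines over C (the quadratic factor has nonzero discriminant), so D_4.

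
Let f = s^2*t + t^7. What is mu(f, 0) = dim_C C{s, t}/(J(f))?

The Hessian of f at 0 has rank 0. Corank 2; j^3 = s^2*t has shape L^2 M (L != M), so D-series; mu = 8 gives D_8.

8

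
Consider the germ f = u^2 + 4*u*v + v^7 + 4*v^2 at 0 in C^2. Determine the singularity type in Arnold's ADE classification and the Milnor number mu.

The Hessian of f at 0 has rank 1. Corank 1: A-series; mu = 6 gives A_6.

Type A_{6}, Milnor number mu = 6.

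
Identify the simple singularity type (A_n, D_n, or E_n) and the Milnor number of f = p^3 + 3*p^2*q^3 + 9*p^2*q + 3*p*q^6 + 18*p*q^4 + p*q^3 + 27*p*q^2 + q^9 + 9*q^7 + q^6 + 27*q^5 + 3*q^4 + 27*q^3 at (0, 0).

The Hessian of f at 0 is [[0, 0], [0, 0]] with rank 0, so corank 2. A Groebner basis of the Jacobian ideal J(f) in C{p,q} is {p^3 + 9*p^2*q + 162*p^2 + 972*p*q + 1458*q^2, -9*p^2 + p*q^2 - 54*p*q - 81*q^2, 3*p^2 + 18*p*q + q^3 + 27*q^2}; counting standard monomials gives mu = 7. Corank 2; j^3 = (p + 3*q)^3 is a perfect cube, so E-series; the 4-jet and mu = 7 give E_7.

Type E_7, Milnor number mu = 7.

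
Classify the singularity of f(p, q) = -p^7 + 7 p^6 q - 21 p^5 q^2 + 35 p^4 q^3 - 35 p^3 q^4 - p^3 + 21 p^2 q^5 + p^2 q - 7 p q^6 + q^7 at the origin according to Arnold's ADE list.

The Hessian of f at 0 has rank 0. Corank 2; j^3 = -p^2*(p - q) has shape L^2 M (L != M), so D-series; mu = 8 gives D_8.

D8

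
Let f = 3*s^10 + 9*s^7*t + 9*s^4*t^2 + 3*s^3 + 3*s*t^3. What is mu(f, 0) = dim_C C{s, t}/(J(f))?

7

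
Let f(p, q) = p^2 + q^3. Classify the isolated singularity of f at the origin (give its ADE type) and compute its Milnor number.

The Hessian of f at 0 has rank 1. Corank 1: A-series; mu = 2 gives A_2.

Type A_2, Milnor number mu = 2.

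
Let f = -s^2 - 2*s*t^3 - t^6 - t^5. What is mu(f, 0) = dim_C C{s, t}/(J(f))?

4

The Hessian of f at 0 has rank 1. Corank 1: A-series; mu = 4 gives A_4.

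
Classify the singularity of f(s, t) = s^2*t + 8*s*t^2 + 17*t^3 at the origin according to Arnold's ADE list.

D_{4}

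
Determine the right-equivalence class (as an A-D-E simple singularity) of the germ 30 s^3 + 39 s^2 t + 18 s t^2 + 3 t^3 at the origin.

D4

The Hessian of f at 0 has rank 0. Corank 2; j^3 = 3*(2*s + t)*(5*s^2 + 4*s*t + t^2) splits into three distinct lines over C (the quadratic factor has nonzero discriminant), so D_4.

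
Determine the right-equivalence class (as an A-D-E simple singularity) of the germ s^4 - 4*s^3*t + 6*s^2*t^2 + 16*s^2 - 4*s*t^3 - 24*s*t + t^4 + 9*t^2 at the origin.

The Hessian of f at 0 is [[32, -24], [-24, 18]] with rank 1, so corank 1. A Groebner basis of the Jacobian ideal J(f) in C{s,t} is {t^3, s - 3*t/4}; counting standard monomials gives mu = 3. Corank 1: A-series; mu = 3 gives A_3.

A_3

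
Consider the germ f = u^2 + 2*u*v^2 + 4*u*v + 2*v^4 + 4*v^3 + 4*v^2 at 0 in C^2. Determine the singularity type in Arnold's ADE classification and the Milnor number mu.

The Hessian of f at 0 is [[2, 4], [4, 8]] with rank 1, so corank 1. A Groebner basis of the Jacobian ideal J(f) in C{u,v} is {u^2 + 4*u + 8*v, u*v - 2*u - 4*v, u + v^2 + 2*v}; counting standard monomials gives mu = 3. Corank 1: A-series; mu = 3 gives A_3.

Type A3, Milnor number mu = 3.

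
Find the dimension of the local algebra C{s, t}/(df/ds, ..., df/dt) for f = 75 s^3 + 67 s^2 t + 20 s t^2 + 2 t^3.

4

The Hessian of f at 0 has rank 0. Corank 2; j^3 = (3*s + t)*(25*s^2 + 14*s*t + 2*t^2) splits into three distinct lines over C (the quadratic factor has nonzero discriminant), so D_4.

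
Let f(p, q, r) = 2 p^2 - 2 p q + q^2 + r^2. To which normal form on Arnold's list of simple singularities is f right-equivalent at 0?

A_1

The Hessian of f at 0 is [[4, -2, 0], [-2, 2, 0], [0, 0, 2]] with rank 3, so corank 0. A Groebner basis of the Jacobian ideal J(f) in C{p,q,r} is {p, q, r}; counting standard monomials gives mu = 1. Corank 0: nondegenerate Morse point, so A_1.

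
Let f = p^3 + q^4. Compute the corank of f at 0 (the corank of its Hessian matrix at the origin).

2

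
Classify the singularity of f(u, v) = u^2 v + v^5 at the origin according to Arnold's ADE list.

D_6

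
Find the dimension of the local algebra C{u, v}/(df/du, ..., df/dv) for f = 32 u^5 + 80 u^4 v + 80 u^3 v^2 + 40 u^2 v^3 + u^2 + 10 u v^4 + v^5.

4

The Hessian of f at 0 has rank 1. Corank 1: A-series; mu = 4 gives A_4.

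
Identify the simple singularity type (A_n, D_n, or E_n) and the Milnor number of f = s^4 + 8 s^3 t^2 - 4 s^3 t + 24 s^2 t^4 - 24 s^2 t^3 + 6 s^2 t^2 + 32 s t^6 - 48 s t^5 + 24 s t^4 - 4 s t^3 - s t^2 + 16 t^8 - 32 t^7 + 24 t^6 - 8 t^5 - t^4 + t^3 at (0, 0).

Type D5, Milnor number mu = 5.

The Hessian of f at 0 has rank 0. Corank 2; j^3 = -t^2*(s - t) has shape L^2 M (L != M), so D-series; mu = 5 gives D_5.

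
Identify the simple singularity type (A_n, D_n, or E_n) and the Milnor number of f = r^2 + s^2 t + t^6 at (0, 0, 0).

Type D_{7}, Milnor number mu = 7.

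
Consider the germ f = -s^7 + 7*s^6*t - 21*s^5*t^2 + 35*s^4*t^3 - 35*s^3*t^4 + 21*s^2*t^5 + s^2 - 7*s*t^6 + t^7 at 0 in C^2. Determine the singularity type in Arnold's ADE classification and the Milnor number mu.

The Hessian of f at 0 has rank 1. Corank 1: A-series; mu = 6 gives A_6.

Type A6, Milnor number mu = 6.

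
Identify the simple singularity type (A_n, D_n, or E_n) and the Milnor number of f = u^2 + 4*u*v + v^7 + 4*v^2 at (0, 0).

The Hessian of f at 0 has rank 1. Corank 1: A-series; mu = 6 gives A_6.

Type A_{6}, Milnor number mu = 6.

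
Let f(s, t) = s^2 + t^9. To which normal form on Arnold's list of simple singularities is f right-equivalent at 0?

A_8

The Hessian of f at 0 is [[2, 0], [0, 0]] with rank 1, so corank 1. A Groebner basis of the Jacobian ideal J(f) in C{s,t} is {t^8, s}; counting standard monomials gives mu = 8. Corank 1: A-series; mu = 8 gives A_8.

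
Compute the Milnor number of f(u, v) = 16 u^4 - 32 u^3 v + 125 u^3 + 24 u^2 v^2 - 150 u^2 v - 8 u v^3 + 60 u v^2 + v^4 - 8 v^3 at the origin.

6

The Hessian of f at 0 has rank 0. Corank 2; j^3 = (5*u - 2*v)^3 is a perfect cube, so E-series; the 4-jet and mu = 6 give E_6.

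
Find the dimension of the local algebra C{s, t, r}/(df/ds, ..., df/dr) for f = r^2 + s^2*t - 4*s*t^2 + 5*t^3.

4

The Hessian of f at 0 has rank 1. Corank 2; j^3 = t*(s^2 - 4*s*t + 5*t^2) splits into three distinct lines over C (the quadratic factor has nonzero discriminant), so D_4.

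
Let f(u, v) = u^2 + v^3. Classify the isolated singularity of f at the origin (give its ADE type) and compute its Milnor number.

Type A_{2}, Milnor number mu = 2.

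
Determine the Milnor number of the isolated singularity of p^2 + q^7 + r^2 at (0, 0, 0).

The Hessian of f at 0 has rank 2. Corank 1: A-series; mu = 6 gives A_6.

6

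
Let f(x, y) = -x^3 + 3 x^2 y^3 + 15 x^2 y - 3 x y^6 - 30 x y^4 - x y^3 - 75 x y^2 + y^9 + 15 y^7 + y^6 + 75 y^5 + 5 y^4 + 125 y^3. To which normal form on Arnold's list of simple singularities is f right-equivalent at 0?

The Hessian of f at 0 has rank 0. Corank 2; j^3 = -(x - 5*y)^3 is a perfect cube, so E-series; the 4-jet and mu = 7 give E_7.

E_{7}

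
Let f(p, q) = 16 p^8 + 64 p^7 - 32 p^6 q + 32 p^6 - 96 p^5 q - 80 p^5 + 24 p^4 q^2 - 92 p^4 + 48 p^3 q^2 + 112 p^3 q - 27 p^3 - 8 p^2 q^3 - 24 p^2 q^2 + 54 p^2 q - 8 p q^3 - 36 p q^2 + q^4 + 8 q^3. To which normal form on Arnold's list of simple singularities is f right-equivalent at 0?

The Hessian of f at 0 has rank 0. Corank 2; j^3 = -(3*p - 2*q)^3 is a perfect cube, so E-series; the 4-jet and mu = 6 give E_6.

E6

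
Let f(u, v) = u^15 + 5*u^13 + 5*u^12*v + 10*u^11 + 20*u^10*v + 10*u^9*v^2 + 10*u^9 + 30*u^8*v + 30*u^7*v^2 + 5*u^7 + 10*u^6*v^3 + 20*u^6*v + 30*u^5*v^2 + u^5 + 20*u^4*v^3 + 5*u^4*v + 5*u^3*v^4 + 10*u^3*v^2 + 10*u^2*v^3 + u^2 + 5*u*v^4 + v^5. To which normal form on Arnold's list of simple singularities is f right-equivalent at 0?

The Hessian of f at 0 has rank 1. Corank 1: A-series; mu = 4 gives A_4.

A_{4}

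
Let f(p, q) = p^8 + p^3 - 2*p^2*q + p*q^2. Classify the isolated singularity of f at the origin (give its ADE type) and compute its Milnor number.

Type D9, Milnor number mu = 9.

The Hessian of f at 0 has rank 0. Corank 2; j^3 = p*(p - q)^2 has shape L^2 M (L != M), so D-series; mu = 9 gives D_9.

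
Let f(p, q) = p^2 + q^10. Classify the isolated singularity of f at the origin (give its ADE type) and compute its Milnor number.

Type A9, Milnor number mu = 9.

The Hessian of f at 0 has rank 1. Corank 1: A-series; mu = 9 gives A_9.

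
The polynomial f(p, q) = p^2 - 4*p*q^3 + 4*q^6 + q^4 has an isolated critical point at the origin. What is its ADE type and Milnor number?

The Hessian of f at 0 is [[2, 0], [0, 0]] with rank 1, so corank 1. A Groebner basis of the Jacobian ideal J(f) in C{p,q} is {q^3, p}; counting standard monomials gives mu = 3. Corank 1: A-series; mu = 3 gives A_3.

Type A3, Milnor number mu = 3.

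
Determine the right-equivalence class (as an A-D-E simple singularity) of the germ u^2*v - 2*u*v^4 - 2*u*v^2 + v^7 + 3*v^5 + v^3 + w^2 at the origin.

The Hessian of f at 0 has rank 1. Corank 2; j^3 = v*(u - v)^2 has shape L^2 M (L != M), so D-series; mu = 6 gives D_6.

D6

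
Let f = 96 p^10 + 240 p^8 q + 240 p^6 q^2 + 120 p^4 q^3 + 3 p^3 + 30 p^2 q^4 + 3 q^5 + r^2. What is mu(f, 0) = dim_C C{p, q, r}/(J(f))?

The Hessian of f at 0 has rank 1. Corank 2; j^3 = 3*p^3 is a perfect cube, so E-series; the 5-jet and mu = 8 give E_8.

8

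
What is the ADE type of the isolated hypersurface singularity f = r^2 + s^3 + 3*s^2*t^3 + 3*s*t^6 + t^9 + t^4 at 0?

E6

The Hessian of f at 0 has rank 1. Corank 2; j^3 = s^3 is a perfect cube, so E-series; the 4-jet and mu = 6 give E_6.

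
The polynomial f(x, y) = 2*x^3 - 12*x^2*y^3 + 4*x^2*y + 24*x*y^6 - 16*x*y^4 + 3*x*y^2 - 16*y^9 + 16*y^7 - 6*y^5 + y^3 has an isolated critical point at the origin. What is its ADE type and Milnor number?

Type D_{4}, Milnor number mu = 4.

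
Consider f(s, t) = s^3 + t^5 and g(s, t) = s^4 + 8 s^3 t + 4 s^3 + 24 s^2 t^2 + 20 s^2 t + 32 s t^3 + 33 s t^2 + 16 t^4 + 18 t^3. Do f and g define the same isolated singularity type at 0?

The Hessian of f at 0 has rank 0. Corank 2; j^3 = s^3 is a perfect cube, so E-series; the 5-jet and mu = 8 give E_8. The Hessian of g at 0 has rank 0. Corank 2; j^3 = (s + 2*t)*(2*s + 3*t)^2 has shape L^2 M (L != M), so D-series; mu = 5 gives D_5. f is E_8 but g is D_5, hence not right-equivalent.

No.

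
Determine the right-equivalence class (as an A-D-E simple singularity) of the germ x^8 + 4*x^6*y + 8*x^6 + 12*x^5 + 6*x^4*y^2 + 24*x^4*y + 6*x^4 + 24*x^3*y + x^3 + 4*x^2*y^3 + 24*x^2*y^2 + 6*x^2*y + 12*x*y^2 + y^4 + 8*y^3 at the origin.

The Hessian of f at 0 is [[0, 0], [0, 0]] with rank 0, so corank 2. A Groebner basis of the Jacobian ideal J(f) in C{x,y} is {x^3 + 3*x^2/4 + 3*x*y + 3*y^2, x^2*y - x^2/4 - x*y - y^2, x^2/16 + x*y^2 + x*y/4 + y^2/4, y^3}; counting standard monomials gives mu = 6. Corank 2; j^3 = (x + 2*y)^3 is a perfect cube, so E-series; the 4-jet and mu = 6 give E_6.

E6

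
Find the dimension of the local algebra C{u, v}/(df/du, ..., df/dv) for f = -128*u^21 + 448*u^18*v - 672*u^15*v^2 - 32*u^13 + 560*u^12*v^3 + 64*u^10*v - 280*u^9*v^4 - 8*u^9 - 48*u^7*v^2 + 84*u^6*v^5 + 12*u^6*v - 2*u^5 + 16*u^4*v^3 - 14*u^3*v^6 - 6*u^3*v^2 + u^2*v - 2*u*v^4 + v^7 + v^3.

The Hessian of f at 0 has rank 0. Corank 2; j^3 = v*(u^2 + v^2) splits into three distinct lines over C (the quadratic factor has nonzero discriminant), so D_4.

4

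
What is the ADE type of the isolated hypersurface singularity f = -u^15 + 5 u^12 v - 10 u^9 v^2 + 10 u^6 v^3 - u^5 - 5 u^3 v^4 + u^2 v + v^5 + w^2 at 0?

D_6

The Hessian of f at 0 has rank 1. Corank 2; j^3 = u^2*v has shape L^2 M (L != M), so D-series; mu = 6 gives D_6.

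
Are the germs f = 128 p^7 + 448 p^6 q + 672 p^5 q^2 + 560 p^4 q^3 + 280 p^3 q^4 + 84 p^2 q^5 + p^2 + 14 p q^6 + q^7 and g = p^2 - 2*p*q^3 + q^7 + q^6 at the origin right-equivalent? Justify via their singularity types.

The Hessian of f at 0 has rank 1. Corank 1: A-series; mu = 6 gives A_6. The Hessian of g at 0 has rank 1. Corank 1: A-series; mu = 6 gives A_6. Both have type A_6, hence right-equivalent.

Yes.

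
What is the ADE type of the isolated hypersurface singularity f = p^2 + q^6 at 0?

A_5

The Hessian of f at 0 is [[2, 0], [0, 0]] with rank 1, so corank 1. A Groebner basis of the Jacobian ideal J(f) in C{p,q} is {q^5, p}; counting standard monomials gives mu = 5. Corank 1: A-series; mu = 5 gives A_5.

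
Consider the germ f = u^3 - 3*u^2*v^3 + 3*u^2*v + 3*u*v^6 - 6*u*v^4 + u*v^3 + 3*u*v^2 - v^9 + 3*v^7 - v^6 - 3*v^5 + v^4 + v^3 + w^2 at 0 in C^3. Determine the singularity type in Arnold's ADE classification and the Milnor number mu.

The Hessian of f at 0 has rank 1. Corank 2; j^3 = (u + v)^3 is a perfect cube, so E-series; the 4-jet and mu = 7 give E_7.

Type E7, Milnor number mu = 7.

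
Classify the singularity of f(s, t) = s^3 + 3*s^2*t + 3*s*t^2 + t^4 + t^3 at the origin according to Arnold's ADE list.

E6

The Hessian of f at 0 has rank 0. Corank 2; j^3 = (s + t)^3 is a perfect cube, so E-series; the 4-jet and mu = 6 give E_6.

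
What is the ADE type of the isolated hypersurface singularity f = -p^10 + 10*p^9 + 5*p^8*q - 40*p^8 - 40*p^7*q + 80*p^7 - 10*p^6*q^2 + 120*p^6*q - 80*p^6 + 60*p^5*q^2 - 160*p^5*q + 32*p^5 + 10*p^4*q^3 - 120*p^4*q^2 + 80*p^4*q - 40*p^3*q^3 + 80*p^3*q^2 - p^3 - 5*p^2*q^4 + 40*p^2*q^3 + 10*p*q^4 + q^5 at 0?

E8

The Hessian of f at 0 is [[0, 0], [0, 0]] with rank 0, so corank 2. A Groebner basis of the Jacobian ideal J(f) in C{p,q} is {q^5, p*q^3 + q^4/8, p^2}; counting standard monomials gives mu = 8. Corank 2; j^3 = -p^3 is a perfect cube, so E-series; the 5-jet and mu = 8 give E_8.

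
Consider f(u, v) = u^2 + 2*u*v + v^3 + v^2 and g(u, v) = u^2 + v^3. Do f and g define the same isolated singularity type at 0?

Yes.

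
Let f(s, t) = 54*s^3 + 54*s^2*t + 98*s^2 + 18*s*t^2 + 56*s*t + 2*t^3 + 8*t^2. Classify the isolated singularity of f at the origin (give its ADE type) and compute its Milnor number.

Type A_{2}, Milnor number mu = 2.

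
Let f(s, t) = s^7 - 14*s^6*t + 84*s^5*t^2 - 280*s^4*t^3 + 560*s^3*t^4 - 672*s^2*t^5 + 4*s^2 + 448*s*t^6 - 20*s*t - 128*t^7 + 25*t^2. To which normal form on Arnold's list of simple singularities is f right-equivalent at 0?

The Hessian of f at 0 is [[8, -20], [-20, 50]] with rank 1, so corank 1. A Groebner basis of the Jacobian ideal J(f) in C{s,t} is {t^6, s - 5*t/2}; counting standard monomials gives mu = 6. Corank 1: A-series; mu = 6 gives A_6.

A_{6}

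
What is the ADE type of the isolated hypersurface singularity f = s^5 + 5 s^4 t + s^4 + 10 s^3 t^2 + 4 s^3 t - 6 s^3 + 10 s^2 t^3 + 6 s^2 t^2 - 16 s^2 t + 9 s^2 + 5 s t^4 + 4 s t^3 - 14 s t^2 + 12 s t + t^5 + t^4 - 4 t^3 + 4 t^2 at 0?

The Hessian of f at 0 has rank 1. Corank 1: A-series; mu = 4 gives A_4.

A4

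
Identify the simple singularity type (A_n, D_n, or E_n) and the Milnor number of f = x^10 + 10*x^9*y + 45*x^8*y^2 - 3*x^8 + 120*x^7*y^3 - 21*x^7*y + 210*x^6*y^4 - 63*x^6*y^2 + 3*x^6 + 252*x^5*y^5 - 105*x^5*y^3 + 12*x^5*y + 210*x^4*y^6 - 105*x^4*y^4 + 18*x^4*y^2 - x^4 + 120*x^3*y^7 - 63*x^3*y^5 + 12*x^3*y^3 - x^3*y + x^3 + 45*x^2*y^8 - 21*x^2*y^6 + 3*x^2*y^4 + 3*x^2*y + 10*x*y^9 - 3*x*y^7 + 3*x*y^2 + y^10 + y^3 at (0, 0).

Type E_7, Milnor number mu = 7.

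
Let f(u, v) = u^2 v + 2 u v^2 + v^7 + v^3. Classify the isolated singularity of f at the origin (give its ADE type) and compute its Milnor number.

The Hessian of f at 0 has rank 0. Corank 2; j^3 = v*(u + v)^2 has shape L^2 M (L != M), so D-series; mu = 8 gives D_8.

Type D8, Milnor number mu = 8.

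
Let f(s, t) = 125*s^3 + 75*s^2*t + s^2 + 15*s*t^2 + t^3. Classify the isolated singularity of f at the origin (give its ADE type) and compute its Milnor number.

The Hessian of f at 0 has rank 1. Corank 1: A-series; mu = 2 gives A_2.

Type A_{2}, Milnor number mu = 2.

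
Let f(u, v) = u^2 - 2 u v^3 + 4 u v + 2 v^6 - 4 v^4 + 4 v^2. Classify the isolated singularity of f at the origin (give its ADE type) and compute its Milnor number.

The Hessian of f at 0 has rank 1. Corank 1: A-series; mu = 5 gives A_5.

Type A5, Milnor number mu = 5.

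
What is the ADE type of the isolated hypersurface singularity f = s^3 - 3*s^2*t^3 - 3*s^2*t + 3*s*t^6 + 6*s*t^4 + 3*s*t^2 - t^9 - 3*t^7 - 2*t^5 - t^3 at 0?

The Hessian of f at 0 has rank 0. Corank 2; j^3 = (s - t)^3 is a perfect cube, so E-series; the 5-jet and mu = 8 give E_8.

E8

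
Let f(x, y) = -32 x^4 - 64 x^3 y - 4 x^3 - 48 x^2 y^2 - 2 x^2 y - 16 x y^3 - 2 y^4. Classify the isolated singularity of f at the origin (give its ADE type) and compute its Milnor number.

The Hessian of f at 0 has rank 0. Corank 2; j^3 = -2*x^2*(2*x + y) has shape L^2 M (L != M), so D-series; mu = 5 gives D_5.

Type D_5, Milnor number mu = 5.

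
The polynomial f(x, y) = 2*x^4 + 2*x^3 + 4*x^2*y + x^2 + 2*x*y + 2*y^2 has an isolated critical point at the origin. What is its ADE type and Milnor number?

Type A1, Milnor number mu = 1.

The Hessian of f at 0 has rank 2. Corank 0: nondegenerate Morse point, so A_1.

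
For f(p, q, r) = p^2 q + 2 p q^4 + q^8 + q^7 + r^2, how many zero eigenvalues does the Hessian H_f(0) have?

Hessian at 0 has rank 1.

2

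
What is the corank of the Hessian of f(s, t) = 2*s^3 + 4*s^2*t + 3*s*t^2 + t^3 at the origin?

2

The Hessian at 0 is [[0, 0], [0, 0]] of rank 0; hence corank 2.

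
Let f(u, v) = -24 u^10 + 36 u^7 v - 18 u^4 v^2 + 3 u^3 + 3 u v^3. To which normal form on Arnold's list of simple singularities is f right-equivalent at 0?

The Hessian of f at 0 is [[0, 0], [0, 0]] with rank 0, so corank 2. A Groebner basis of the Jacobian ideal J(f) in C{u,v} is {u^3, u*v^2, 3*u^2 + v^3}; counting standard monomials gives mu = 7. Corank 2; j^3 = 3*u^3 is a perfect cube, so E-series; the 4-jet and mu = 7 give E_7.

E7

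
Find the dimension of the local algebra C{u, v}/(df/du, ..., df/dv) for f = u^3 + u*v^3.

7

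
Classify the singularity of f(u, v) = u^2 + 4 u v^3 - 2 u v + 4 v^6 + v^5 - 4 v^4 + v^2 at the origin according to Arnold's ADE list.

A4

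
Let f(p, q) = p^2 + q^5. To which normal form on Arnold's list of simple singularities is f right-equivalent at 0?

The Hessian of f at 0 is [[2, 0], [0, 0]] with rank 1, so corank 1. A Groebner basis of the Jacobian ideal J(f) in C{p,q} is {q^4, p}; counting standard monomials gives mu = 4. Corank 1: A-series; mu = 4 gives A_4.

A4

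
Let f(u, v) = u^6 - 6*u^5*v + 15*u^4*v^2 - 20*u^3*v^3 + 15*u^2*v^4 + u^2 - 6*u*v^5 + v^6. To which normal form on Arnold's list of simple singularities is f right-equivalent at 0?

A5

The Hessian of f at 0 has rank 1. Corank 1: A-series; mu = 5 gives A_5.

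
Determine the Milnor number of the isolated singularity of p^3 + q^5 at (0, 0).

The Hessian of f at 0 is [[0, 0], [0, 0]] with rank 0, so corank 2. A Groebner basis of the Jacobian ideal J(f) in C{p,q} is {q^4, p^2}; counting standard monomials gives mu = 8. Corank 2; j^3 = p^3 is a perfect cube, so E-series; the 5-jet and mu = 8 give E_8.

8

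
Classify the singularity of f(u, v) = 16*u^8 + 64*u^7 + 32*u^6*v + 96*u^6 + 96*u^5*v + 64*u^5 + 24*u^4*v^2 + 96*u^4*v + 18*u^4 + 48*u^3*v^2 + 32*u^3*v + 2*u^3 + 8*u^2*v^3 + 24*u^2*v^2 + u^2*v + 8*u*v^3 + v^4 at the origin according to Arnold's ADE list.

D_{5}

The Hessian of f at 0 has rank 0. Corank 2; j^3 = u^2*(2*u + v) has shape L^2 M (L != M), so D-series; mu = 5 gives D_5.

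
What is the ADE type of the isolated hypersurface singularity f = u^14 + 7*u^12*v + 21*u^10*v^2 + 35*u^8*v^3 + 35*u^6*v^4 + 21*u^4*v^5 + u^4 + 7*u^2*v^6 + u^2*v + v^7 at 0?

The Hessian of f at 0 is [[0, 0], [0, 0]] with rank 0, so corank 2. A Groebner basis of the Jacobian ideal J(f) in C{u,v} is {u^2/7 + v^6, u^3, u*v}; counting standard monomials gives mu = 8. Corank 2; j^3 = u^2*v has shape L^2 M (L != M), so D-series; mu = 8 gives D_8.

D8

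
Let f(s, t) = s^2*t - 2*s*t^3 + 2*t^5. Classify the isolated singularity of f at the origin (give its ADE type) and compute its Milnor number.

Type D_{6}, Milnor number mu = 6.

The Hessian of f at 0 has rank 0. Corank 2; j^3 = s^2*t has shape L^2 M (L != M), so D-series; mu = 6 gives D_6.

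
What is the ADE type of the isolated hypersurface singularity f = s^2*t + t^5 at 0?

D6

The Hessian of f at 0 has rank 0. Corank 2; j^3 = s^2*t has shape L^2 M (L != M), so D-series; mu = 6 gives D_6.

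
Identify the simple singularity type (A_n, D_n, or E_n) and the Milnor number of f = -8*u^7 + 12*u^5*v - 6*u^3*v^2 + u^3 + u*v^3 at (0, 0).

Type E_7, Milnor number mu = 7.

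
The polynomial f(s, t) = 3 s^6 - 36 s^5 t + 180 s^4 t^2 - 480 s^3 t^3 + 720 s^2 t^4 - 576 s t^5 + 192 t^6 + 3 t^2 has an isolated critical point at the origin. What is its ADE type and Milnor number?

The Hessian of f at 0 has rank 1. Corank 1: A-series; mu = 5 gives A_5.

Type A5, Milnor number mu = 5.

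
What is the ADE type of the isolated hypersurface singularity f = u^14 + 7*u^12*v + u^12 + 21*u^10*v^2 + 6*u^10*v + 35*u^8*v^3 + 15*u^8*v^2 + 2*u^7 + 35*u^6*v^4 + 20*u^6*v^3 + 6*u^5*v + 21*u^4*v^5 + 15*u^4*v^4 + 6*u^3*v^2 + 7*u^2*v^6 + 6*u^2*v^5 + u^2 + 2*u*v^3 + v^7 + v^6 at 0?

A6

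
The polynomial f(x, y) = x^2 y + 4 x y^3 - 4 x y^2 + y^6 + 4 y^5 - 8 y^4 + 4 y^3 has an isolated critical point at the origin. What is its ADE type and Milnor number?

Type D_7, Milnor number mu = 7.

The Hessian of f at 0 is [[0, 0], [0, 0]] with rank 0, so corank 2. A Groebner basis of the Jacobian ideal J(f) in C{x,y} is {x^3 + 4*x^2 - 4*x*y^2 - 16*x*y + 16*y^2, x^2*y + 2*x^2/3 - 8*x*y^2/3 - 10*x*y/3 + 4*y^2, x*y/2 + y^3 - y^2}; counting standard monomials gives mu = 7. Corank 2; j^3 = y*(x - 2*y)^2 has shape L^2 M (L != M), so D-series; mu = 7 gives D_7.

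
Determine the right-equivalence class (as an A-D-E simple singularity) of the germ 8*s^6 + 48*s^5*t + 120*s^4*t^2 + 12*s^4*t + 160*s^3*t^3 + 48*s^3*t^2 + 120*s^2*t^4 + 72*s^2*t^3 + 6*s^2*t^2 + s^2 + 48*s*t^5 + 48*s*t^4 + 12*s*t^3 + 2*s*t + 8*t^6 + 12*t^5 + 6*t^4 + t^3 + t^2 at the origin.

The Hessian of f at 0 is [[2, 2], [2, 2]] with rank 1, so corank 1. A Groebner basis of the Jacobian ideal J(f) in C{s,t} is {t^2, s + t}; counting standard monomials gives mu = 2. Corank 1: A-series; mu = 2 gives A_2.

A2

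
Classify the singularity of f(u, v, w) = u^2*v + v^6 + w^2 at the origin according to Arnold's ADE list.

The Hessian of f at 0 has rank 1. Corank 2; j^3 = u^2*v has shape L^2 M (L != M), so D-series; mu = 7 gives D_7.

D_7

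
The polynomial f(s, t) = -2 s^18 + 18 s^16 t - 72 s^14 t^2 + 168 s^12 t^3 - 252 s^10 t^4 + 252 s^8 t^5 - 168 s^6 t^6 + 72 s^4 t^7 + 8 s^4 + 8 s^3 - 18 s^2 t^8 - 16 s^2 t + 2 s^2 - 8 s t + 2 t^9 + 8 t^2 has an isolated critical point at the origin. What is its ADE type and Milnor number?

Type A8, Milnor number mu = 8.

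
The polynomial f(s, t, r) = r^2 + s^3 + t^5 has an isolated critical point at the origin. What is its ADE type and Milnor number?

Type E_8, Milnor number mu = 8.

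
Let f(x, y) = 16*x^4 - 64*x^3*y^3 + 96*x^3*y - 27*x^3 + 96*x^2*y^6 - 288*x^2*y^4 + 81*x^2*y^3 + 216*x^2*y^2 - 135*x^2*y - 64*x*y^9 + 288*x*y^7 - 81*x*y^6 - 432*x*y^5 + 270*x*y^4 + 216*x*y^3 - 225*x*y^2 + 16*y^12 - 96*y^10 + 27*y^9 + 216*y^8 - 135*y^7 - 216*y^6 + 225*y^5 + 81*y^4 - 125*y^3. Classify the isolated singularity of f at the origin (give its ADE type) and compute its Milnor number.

Type E6, Milnor number mu = 6.

The Hessian of f at 0 has rank 0. Corank 2; j^3 = -(3*x + 5*y)^3 is a perfect cube, so E-series; the 4-jet and mu = 6 give E_6.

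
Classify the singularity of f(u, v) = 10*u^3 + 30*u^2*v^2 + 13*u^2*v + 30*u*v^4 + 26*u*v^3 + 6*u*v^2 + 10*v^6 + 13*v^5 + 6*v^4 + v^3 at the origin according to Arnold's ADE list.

D_{4}

The Hessian of f at 0 has rank 0. Corank 2; j^3 = (2*u + v)*(5*u^2 + 4*u*v + v^2) splits into three distinct lines over C (the quadratic factor has nonzero discriminant), so D_4.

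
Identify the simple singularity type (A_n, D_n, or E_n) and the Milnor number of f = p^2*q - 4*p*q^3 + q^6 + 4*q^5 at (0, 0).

Type D7, Milnor number mu = 7.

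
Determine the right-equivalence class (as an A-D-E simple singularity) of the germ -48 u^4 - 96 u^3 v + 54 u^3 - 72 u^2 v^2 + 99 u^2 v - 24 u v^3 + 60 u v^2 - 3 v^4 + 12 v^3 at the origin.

D_5

The Hessian of f at 0 has rank 0. Corank 2; j^3 = 3*(2*u + v)*(3*u + 2*v)^2 has shape L^2 M (L != M), so D-series; mu = 5 gives D_5.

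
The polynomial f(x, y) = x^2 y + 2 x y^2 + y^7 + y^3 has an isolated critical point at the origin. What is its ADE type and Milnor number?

Type D8, Milnor number mu = 8.

The Hessian of f at 0 has rank 0. Corank 2; j^3 = y*(x + y)^2 has shape L^2 M (L != M), so D-series; mu = 8 gives D_8.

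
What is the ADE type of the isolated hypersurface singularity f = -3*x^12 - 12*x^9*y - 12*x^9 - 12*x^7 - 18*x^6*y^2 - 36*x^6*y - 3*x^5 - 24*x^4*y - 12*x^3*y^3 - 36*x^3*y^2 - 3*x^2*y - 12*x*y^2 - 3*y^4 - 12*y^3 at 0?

The Hessian of f at 0 has rank 0. Corank 2; j^3 = -3*y*(x + 2*y)^2 has shape L^2 M (L != M), so D-series; mu = 5 gives D_5.

D5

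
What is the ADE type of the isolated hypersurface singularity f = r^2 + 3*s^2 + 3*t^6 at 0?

A_{5}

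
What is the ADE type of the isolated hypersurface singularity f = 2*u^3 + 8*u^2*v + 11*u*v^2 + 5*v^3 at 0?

D4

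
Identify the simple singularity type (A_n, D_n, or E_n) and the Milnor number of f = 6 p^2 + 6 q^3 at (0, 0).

Type A_2, Milnor number mu = 2.

The Hessian of f at 0 has rank 1. Corank 1: A-series; mu = 2 gives A_2.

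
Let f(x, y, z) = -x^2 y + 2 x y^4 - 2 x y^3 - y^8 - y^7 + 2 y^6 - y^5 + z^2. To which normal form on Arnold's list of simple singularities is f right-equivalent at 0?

D_{9}

The Hessian of f at 0 is [[0, 0, 0], [0, 0, 0], [0, 0, 2]] with rank 1, so corank 2. A Groebner basis of the Jacobian ideal J(f) in C{x,y,z} is {x^2*y^2 + 2*x^2*y/5 - x^2/5 - 4*x*y^2/5 - 3*x*y/5 - 3*y^3/5, 8*x^2*y/15 + x^2/15 + x*y^3 + 3*x*y^2/5 + 8*x*y/15 + 8*y^3/15, -x*y + y^4 - y^3, x^3 - x^2*y/3 + x^2/3 + x*y^2 + 2*x*y/3 + 2*y^3/3, z}; counting standard monomials gives mu = 9. Corank 2; j^3 = -x^2*y has shape L^2 M (L != M), so D-series; mu = 9 gives D_9.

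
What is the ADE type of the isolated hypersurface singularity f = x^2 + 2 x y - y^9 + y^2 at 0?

The Hessian of f at 0 has rank 1. Corank 1: A-series; mu = 8 gives A_8.

A_8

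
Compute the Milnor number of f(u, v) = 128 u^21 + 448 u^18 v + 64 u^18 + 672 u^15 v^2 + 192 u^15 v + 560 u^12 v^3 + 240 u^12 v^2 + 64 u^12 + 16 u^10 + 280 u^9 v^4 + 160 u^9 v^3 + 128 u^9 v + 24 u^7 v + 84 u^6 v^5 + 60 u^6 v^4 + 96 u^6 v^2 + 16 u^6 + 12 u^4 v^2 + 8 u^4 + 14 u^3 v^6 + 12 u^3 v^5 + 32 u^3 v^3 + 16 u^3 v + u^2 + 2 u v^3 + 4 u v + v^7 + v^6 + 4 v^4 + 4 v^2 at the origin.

6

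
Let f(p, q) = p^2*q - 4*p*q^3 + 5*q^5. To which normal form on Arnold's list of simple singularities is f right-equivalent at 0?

D_6

The Hessian of f at 0 has rank 0. Corank 2; j^3 = p^2*q has shape L^2 M (L != M), so D-series; mu = 6 gives D_6.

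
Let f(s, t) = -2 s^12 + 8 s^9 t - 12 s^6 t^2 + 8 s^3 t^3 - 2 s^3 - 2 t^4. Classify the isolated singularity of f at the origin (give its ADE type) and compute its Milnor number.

Type E_{6}, Milnor number mu = 6.

The Hessian of f at 0 has rank 0. Corank 2; j^3 = -2*s^3 is a perfect cube, so E-series; the 4-jet and mu = 6 give E_6.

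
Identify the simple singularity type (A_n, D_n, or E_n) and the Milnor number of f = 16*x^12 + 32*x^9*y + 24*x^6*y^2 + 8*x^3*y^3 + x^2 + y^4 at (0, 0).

The Hessian of f at 0 has rank 1. Corank 1: A-series; mu = 3 gives A_3.

Type A_3, Milnor number mu = 3.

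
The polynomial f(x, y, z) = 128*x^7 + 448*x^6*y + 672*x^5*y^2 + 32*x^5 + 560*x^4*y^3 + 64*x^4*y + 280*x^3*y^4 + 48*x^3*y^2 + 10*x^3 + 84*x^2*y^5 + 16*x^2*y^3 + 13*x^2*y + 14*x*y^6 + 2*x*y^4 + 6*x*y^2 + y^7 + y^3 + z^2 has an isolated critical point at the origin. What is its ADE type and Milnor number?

Type D_{4}, Milnor number mu = 4.

The Hessian of f at 0 is [[0, 0, 0], [0, 0, 0], [0, 0, 2]] with rank 1, so corank 2. A Groebner basis of the Jacobian ideal J(f) in C{x,y,z} is {y^3, x^2 - 3*y^2/11, x*y + 6*y^2/11, z}; counting standard monomials gives mu = 4. Corank 2; j^3 = (2*x + y)*(5*x^2 + 4*x*y + y^2) splits into three distinct lines over C (the quadratic factor has nonzero discriminant), so D_4.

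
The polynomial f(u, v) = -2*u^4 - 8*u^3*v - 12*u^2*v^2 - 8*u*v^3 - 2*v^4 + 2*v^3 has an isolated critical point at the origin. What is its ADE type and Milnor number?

The Hessian of f at 0 has rank 0. Corank 2; j^3 = 2*v^3 is a perfect cube, so E-series; the 4-jet and mu = 6 give E_6.

Type E6, Milnor number mu = 6.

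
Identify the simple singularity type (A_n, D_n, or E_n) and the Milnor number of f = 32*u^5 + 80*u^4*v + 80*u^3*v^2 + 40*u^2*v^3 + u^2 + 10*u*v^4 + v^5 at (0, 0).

The Hessian of f at 0 has rank 1. Corank 1: A-series; mu = 4 gives A_4.

Type A_{4}, Milnor number mu = 4.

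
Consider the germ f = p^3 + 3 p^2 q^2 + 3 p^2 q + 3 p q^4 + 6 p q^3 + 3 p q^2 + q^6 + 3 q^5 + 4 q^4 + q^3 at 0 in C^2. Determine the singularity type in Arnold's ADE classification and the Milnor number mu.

Type E6, Milnor number mu = 6.

The Hessian of f at 0 is [[0, 0], [0, 0]] with rank 0, so corank 2. A Groebner basis of the Jacobian ideal J(f) in C{p,q} is {p^3 + 3*p^2/2 + 3*p*q + 3*q^2/2, p^2*q - p^2 - 2*p*q - q^2, p^2/2 + p*q^2 + p*q + q^2/2, q^3}; counting standard monomials gives mu = 6. Corank 2; j^3 = (p + q)^3 is a perfect cube, so E-series; the 4-jet and mu = 6 give E_6.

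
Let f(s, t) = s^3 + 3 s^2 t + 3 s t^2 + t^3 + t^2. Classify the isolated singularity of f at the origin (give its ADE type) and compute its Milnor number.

Type A2, Milnor number mu = 2.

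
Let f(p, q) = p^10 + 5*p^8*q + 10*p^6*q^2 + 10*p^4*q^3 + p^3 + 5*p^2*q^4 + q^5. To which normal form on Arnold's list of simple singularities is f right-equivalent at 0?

E_8

The Hessian of f at 0 is [[0, 0], [0, 0]] with rank 0, so corank 2. A Groebner basis of the Jacobian ideal J(f) in C{p,q} is {q^4, p^2}; counting standard monomials gives mu = 8. Corank 2; j^3 = p^3 is a perfect cube, so E-series; the 5-jet and mu = 8 give E_8.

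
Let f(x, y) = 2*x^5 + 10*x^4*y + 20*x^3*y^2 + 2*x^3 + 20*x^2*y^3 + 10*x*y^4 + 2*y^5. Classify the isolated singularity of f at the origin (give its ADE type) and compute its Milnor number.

Type E8, Milnor number mu = 8.

The Hessian of f at 0 has rank 0. Corank 2; j^3 = 2*x^3 is a perfect cube, so E-series; the 5-jet and mu = 8 give E_8.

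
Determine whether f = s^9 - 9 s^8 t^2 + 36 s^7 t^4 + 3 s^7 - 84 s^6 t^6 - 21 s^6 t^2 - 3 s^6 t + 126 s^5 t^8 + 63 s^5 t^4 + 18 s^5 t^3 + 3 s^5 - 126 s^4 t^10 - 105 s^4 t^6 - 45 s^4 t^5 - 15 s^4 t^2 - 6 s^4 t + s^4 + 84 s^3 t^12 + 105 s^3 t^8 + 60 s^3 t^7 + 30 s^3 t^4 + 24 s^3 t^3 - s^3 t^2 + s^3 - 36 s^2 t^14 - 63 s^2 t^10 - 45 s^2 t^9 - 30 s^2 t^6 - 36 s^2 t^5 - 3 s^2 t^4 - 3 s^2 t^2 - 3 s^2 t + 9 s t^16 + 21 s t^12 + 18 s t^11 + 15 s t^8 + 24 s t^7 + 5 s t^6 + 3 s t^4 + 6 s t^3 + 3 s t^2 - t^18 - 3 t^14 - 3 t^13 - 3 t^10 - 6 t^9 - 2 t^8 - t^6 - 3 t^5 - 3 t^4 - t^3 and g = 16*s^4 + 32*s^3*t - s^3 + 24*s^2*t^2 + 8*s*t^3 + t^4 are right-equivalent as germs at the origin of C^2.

The Hessian of f at 0 has rank 0. Corank 2; j^3 = (s - t)^3 is a perfect cube, so E-series; the 4-jet and mu = 6 give E_6. The Hessian of g at 0 has rank 0. Corank 2; j^3 = -s^3 is a perfect cube, so E-series; the 4-jet and mu = 6 give E_6. Both have type E_6, hence right-equivalent.

Yes.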